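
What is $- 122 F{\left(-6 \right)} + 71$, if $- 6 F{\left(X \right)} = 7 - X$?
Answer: $\frac{1006}{3} \approx 335.33$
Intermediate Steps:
$F{\left(X \right)} = - \frac{7}{6} + \frac{X}{6}$ ($F{\left(X \right)} = - \frac{7 - X}{6} = - \frac{7}{6} + \frac{X}{6}$)
$- 122 F{\left(-6 \right)} + 71 = - 122 \left(- \frac{7}{6} + \frac{1}{6} \left(-6\right)\right) + 71 = - 122 \left(- \frac{7}{6} - 1\right) + 71 = \left(-122\right) \left(- \frac{13}{6}\right) + 71 = \frac{793}{3} + 71 = \frac{1006}{3}$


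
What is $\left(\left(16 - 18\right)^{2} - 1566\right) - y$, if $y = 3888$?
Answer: $-5450$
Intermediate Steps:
$\left(\left(16 - 18\right)^{2} - 1566\right) - y = \left(\left(16 - 18\right)^{2} - 1566\right) - 3888 = \left(\left(-2\right)^{2} - 1566\right) - 3888 = \left(4 - 1566\right) - 3888 = -1562 - 3888 = -5450$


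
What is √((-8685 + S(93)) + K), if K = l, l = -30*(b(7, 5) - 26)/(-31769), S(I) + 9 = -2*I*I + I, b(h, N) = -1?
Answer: I*√26139092913429/31769 ≈ 160.93*I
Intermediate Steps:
S(I) = -9 + I - 2*I² (S(I) = -9 + (-2*I*I + I) = -9 + (-2*I² + I) = -9 + (I - 2*I²) = -9 + I - 2*I²)
l = -810/31769 (l = -30*(-1 - 26)/(-31769) = -30*(-27)*(-1/31769) = 810*(-1/31769) = -810/31769 ≈ -0.025497)
K = -810/31769 ≈ -0.025497
√((-8685 + S(93)) + K) = √((-8685 + (-9 + 93 - 2*93²)) - 810/31769) = √((-8685 + (-9 + 93 - 2*8649)) - 810/31769) = √((-8685 + (-9 + 93 - 17298)) - 810/31769) = √((-8685 - 17214) - 810/31769) = √(-25899 - 810/31769) = √(-822786141/31769) = I*√26139092913429/31769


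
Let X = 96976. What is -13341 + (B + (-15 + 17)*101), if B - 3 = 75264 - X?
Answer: -34848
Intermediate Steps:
B = -21709 (B = 3 + (75264 - 1*96976) = 3 + (75264 - 96976) = 3 - 21712 = -21709)
-13341 + (B + (-15 + 17)*101) = -13341 + (-21709 + (-15 + 17)*101) = -13341 + (-21709 + 2*101) = -13341 + (-21709 + 202) = -13341 - 21507 = -34848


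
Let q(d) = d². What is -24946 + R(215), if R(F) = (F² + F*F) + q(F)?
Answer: 113729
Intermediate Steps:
R(F) = 3*F² (R(F) = (F² + F*F) + F² = (F² + F²) + F² = 2*F² + F² = 3*F²)
-24946 + R(215) = -24946 + 3*215² = -24946 + 3*46225 = -24946 + 138675 = 113729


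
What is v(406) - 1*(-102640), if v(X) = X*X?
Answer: 267476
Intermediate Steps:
v(X) = X²
v(406) - 1*(-102640) = 406² - 1*(-102640) = 164836 + 102640 = 267476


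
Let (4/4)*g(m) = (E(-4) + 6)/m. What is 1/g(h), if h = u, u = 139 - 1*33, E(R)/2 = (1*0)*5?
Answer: 53/3 ≈ 17.667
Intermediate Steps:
E(R) = 0 (E(R) = 2*((1*0)*5) = 2*(0*5) = 2*0 = 0)
u = 106 (u = 139 - 33 = 106)
h = 106
g(m) = 6/m (g(m) = (0 + 6)/m = 6/m)
1/g(h) = 1/(6/106) = 1/(6*(1/106)) = 1/(3/53) = 53/3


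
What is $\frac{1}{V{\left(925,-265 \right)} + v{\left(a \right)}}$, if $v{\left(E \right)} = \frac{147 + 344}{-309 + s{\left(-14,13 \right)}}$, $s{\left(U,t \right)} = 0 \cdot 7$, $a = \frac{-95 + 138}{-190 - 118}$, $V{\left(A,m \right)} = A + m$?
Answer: $\frac{309}{203449} \approx 0.0015188$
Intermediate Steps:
$a = - \frac{43}{308}$ ($a = \frac{43}{-308} = 43 \left(- \frac{1}{308}\right) = - \frac{43}{308} \approx -0.13961$)
$s{\left(U,t \right)} = 0$
$v{\left(E \right)} = - \frac{491}{309}$ ($v{\left(E \right)} = \frac{147 + 344}{-309 + 0} = \frac{491}{-309} = 491 \left(- \frac{1}{309}\right) = - \frac{491}{309}$)
$\frac{1}{V{\left(925,-265 \right)} + v{\left(a \right)}} = \frac{1}{\left(925 - 265\right) - \frac{491}{309}} = \frac{1}{660 - \frac{491}{309}} = \frac{1}{\frac{203449}{309}} = \frac{309}{203449}$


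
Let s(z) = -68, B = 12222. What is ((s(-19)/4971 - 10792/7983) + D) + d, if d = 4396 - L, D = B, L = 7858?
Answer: 115857736268/13227831 ≈ 8758.6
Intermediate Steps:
D = 12222
d = -3462 (d = 4396 - 1*7858 = 4396 - 7858 = -3462)
((s(-19)/4971 - 10792/7983) + D) + d = ((-68/4971 - 10792/7983) + 12222) - 3462 = (-18063292/13227831 + 12222) - 3462 = 161652487190/13227831 - 3462 = 115857736268/13227831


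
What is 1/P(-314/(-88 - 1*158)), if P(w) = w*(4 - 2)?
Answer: 123/314 ≈ 0.39172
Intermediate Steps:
P(w) = 2*w (P(w) = w*2 = 2*w)
1/P(-314/(-88 - 1*158)) = 1/(2*(-314/(-88 - 1*158))) = 1/(2*(-314/(-88 - 158))) = 1/(2*(-314/(-246))) = 1/(2*(-314*(-1/246))) = 1/(2*(157/123)) = 1/(314/123) = 123/314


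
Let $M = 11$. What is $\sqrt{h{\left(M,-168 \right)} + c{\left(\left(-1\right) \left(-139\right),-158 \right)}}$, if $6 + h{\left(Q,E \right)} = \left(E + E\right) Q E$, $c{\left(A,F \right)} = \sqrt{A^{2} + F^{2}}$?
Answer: $\sqrt{620922 + \sqrt{44285}} \approx 788.12$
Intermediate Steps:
$h{\left(Q,E \right)} = -6 + 2 Q E^{2}$ ($h{\left(Q,E \right)} = -6 + \left(E + E\right) Q E = -6 + 2 E Q E = -6 + 2 Q E^{2}$)
$\sqrt{h{\left(M,-168 \right)} + c{\left(\left(-1\right) \left(-139\right),-158 \right)}} = \sqrt{\left(-6 + 2 \cdot 11 \left(-168\right)^{2}\right) + \sqrt{\left(\left(-1\right) \left(-139\right)\right)^{2} + \left(-158\right)^{2}}} = \sqrt{\left(-6 + 2 \cdot 11 \cdot 28224\right) + \sqrt{139^{2} + 24964}} = \sqrt{\left(-6 + 620928\right) + \sqrt{19321 + 24964}} = \sqrt{620922 + \sqrt{44285}}$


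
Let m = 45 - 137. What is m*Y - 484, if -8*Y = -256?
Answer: -3428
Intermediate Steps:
Y = 32 (Y = -1/8*(-256) = 32)
m = -92
m*Y - 484 = -92*32 - 484 = -2944 - 484 = -3428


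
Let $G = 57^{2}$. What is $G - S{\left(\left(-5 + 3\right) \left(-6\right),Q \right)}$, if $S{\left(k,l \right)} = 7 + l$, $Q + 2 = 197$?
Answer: $3047$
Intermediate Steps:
$Q = 195$ ($Q = -2 + 197 = 195$)
$G = 3249$
$G - S{\left(\left(-5 + 3\right) \left(-6\right),Q \right)} = 3249 - \left(7 + 195\right) = 3249 - 202 = 3047$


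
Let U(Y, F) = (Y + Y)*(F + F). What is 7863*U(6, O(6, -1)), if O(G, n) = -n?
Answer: 188712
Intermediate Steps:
U(Y, F) = 4*F*Y (U(Y, F) = (2*Y)*(2*F) = 4*F*Y)
7863*U(6, O(6, -1)) = 7863*(4*(-1*(-1))*6) = 7863*(4*1*6) = 7863*24 = 188712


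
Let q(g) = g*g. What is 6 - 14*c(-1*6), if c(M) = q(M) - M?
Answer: -582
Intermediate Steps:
q(g) = g**2
c(M) = M**2 - M
6 - 14*c(-1*6) = 6 - 14*(-1*6)*(-1 - 1*6) = 6 - (-84)*(-1 - 6) = 6 - (-84)*(-7) = 6 - 14*42 = 6 - 588 = -582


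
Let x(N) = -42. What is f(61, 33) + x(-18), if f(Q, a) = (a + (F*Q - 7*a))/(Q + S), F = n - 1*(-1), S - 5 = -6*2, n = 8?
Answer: -71/2 ≈ -35.500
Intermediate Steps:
S = -7 (S = 5 - 6*2 = 5 - 12 = -7)
F = 9 (F = 8 - 1*(-1) = 8 + 1 = 9)
f(Q, a) = (-6*a + 9*Q)/(-7 + Q) (f(Q, a) = (a + (9*Q - 7*a))/(Q - 7) = (a + (-7*a + 9*Q))/(-7 + Q) = (-6*a + 9*Q)/(-7 + Q))
f(61, 33) + x(-18) = 3*(-2*33 + 3*61)/(-7 + 61) - 42 = 3*(-66 + 183)/54 - 42 = 3*(1/54)*117 - 42 = 13/2 - 42 = -71/2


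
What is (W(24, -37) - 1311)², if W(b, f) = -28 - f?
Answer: 1695204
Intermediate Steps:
(W(24, -37) - 1311)² = ((-28 - 1*(-37)) - 1311)² = ((-28 + 37) - 1311)² = (9 - 1311)² = (-1302)² = 1695204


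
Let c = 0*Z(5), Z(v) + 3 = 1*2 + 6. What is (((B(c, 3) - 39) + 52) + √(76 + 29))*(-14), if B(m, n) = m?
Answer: -182 - 14*√105 ≈ -325.46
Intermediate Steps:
Z(v) = 5 (Z(v) = -3 + (1*2 + 6) = -3 + (2 + 6) = -3 + 8 = 5)
c = 0 (c = 0*5 = 0)
(((B(c, 3) - 39) + 52) + √(76 + 29))*(-14) = (((0 - 39) + 52) + √(76 + 29))*(-14) = ((-39 + 52) + √105)*(-14) = (13 + √105)*(-14) = -182 - 14*√105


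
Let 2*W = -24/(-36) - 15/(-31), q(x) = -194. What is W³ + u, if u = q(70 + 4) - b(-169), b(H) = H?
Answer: -159646357/6434856 ≈ -24.810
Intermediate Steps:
W = 107/186 (W = (-24/(-36) - 15/(-31))/2 = (-24*(-1/36) - 15*(-1/31))/2 = (⅔ + 15/31)/2 = (½)*(107/93) = 107/186 ≈ 0.57527)
u = -25 (u = -194 - 1*(-169) = -194 + 169 = -25)
W³ + u = (107/186)³ - 25 = 1225043/6434856 - 25 = -159646357/6434856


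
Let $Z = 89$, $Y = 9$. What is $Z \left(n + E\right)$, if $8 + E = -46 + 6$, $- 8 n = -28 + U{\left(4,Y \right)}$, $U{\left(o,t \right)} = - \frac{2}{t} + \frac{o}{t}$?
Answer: $- \frac{142667}{36} \approx -3963.0$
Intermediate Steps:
$n = \frac{125}{36}$ ($n = - \frac{-28 + \frac{-2 + 4}{9}}{8} = - \frac{-28 + \frac{1}{9} \cdot 2}{8} = - \frac{-28 + \frac{2}{9}}{8} = \left(- \frac{1}{8}\right) \left(- \frac{250}{9}\right) = \frac{125}{36} \approx 3.4722$)
$E = -48$ ($E = -8 + \left(-46 + 6\right) = -8 - 40 = -48$)
$Z \left(n + E\right) = 89 \left(\frac{125}{36} - 48\right) = 89 \left(- \frac{1603}{36}\right) = - \frac{142667}{36}$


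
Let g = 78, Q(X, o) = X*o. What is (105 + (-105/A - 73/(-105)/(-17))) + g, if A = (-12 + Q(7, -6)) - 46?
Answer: 262765/1428 ≈ 184.01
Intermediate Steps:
A = -100 (A = (-12 + 7*(-6)) - 46 = (-12 - 42) - 46 = -54 - 46 = -100)
(105 + (-105/A - 73/(-105)/(-17))) + g = (105 + (-105/(-100) - 73/(-105)/(-17))) + 78 = (105 + (-105*(-1/100) - 73*(-1/105)*(-1/17))) + 78 = (105 + (21/20 + (73/105)*(-1/17))) + 78 = (105 + (21/20 - 73/1785)) + 78 = (105 + 1441/1428) + 78 = 151381/1428 + 78 = 262765/1428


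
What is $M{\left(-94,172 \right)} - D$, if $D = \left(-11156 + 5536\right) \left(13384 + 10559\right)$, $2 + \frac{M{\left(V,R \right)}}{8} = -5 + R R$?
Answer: $134796276$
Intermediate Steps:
$M{\left(V,R \right)} = -56 + 8 R^{2}$ ($M{\left(V,R \right)} = -16 + 8 \left(-5 + R R\right) = -16 + 8 \left(-5 + R^{2}\right) = -16 + \left(-40 + 8 R^{2}\right) = -56 + 8 R^{2}$)
$D = -134559660$ ($D = \left(-5620\right) 23943 = -134559660$)
$M{\left(-94,172 \right)} - D = \left(-56 + 8 \cdot 172^{2}\right) - -134559660 = \left(-56 + 8 \cdot 29584\right) + 134559660 = \left(-56 + 236672\right) + 134559660 = 236616 + 134559660 = 134796276$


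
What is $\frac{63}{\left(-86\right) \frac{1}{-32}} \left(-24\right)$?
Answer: $- \frac{24192}{43} \approx -562.6$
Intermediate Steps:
$\frac{63}{\left(-86\right) \frac{1}{-32}} \left(-24\right) = \frac{63}{\left(-86\right) \left(- \frac{1}{32}\right)} \left(-24\right) = \frac{63}{\frac{43}{16}} \left(-24\right) = 63 \cdot \frac{16}{43} \left(-24\right) = \frac{1008}{43} \left(-24\right) = - \frac{24192}{43}$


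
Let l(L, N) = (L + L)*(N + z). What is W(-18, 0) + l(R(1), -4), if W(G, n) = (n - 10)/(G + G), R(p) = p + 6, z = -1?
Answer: -1255/18 ≈ -69.722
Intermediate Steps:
R(p) = 6 + p
W(G, n) = (-10 + n)/(2*G) (W(G, n) = (-10 + n)/((2*G)) = (-10 + n)*(1/(2*G)) = (-10 + n)/(2*G))
l(L, N) = 2*L*(-1 + N) (l(L, N) = (L + L)*(N - 1) = (2*L)*(-1 + N) = 2*L*(-1 + N))
W(-18, 0) + l(R(1), -4) = (1/2)*(-10 + 0)/(-18) + 2*(6 + 1)*(-1 - 4) = (1/2)*(-1/18)*(-10) + 2*7*(-5) = 5/18 - 70 = -1255/18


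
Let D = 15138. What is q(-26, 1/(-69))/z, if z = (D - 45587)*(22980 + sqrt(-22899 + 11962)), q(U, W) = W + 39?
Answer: -20605400/369836621767199 + 2690*I*sqrt(10937)/1109509865301597 ≈ -5.5715e-8 + 2.5355e-10*I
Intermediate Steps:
q(U, W) = 39 + W
z = -699718020 - 30449*I*sqrt(10937) (z = (15138 - 45587)*(22980 + sqrt(-22899 + 11962)) = -30449*(22980 + sqrt(-10937)) = -30449*(22980 + I*sqrt(10937)) = -699718020 - 30449*I*sqrt(10937) ≈ -6.9972e+8 - 3.1844e+6*I)
q(-26, 1/(-69))/z = (39 + 1/(-69))/(-699718020 - 30449*I*sqrt(10937)) = (39 - 1/69)/(-699718020 - 30449*I*sqrt(10937)) = 2690/(69*(-699718020 - 30449*I*sqrt(10937)))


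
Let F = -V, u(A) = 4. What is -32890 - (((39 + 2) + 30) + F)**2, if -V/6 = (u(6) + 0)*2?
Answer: -47051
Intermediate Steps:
V = -48 (V = -6*(4 + 0)*2 = -24*2 = -6*8 = -48)
F = 48 (F = -1*(-48) = 48)
-32890 - (((39 + 2) + 30) + F)**2 = -32890 - (((39 + 2) + 30) + 48)**2 = -32890 - ((41 + 30) + 48)**2 = -32890 - (71 + 48)**2 = -32890 - 1*119**2 = -32890 - 1*14161 = -32890 - 14161 = -47051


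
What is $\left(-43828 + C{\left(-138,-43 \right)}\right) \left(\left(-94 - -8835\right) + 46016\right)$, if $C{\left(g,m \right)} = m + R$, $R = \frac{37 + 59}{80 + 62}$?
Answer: $- \frac{170556720301}{71} \approx -2.4022 \cdot 10^{9}$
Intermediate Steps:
$R = \frac{48}{71}$ ($R = \frac{96}{142} = 96 \cdot \frac{1}{142} = \frac{48}{71} \approx 0.67606$)
$C{\left(g,m \right)} = \frac{48}{71} + m$ ($C{\left(g,m \right)} = m + \frac{48}{71} = \frac{48}{71} + m$)
$\left(-43828 + C{\left(-138,-43 \right)}\right) \left(\left(-94 - -8835\right) + 46016\right) = \left(-43828 + \left(\frac{48}{71} - 43\right)\right) \left(\left(-94 - -8835\right) + 46016\right) = \left(-43828 - \frac{3005}{71}\right) \left(\left(-94 + 8835\right) + 46016\right) = - \frac{3114793 \left(8741 + 46016\right)}{71} = \left(- \frac{3114793}{71}\right) 54757 = - \frac{170556720301}{71}$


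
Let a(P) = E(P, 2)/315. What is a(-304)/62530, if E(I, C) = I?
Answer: -152/9848475 ≈ -1.5434e-5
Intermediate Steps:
a(P) = P/315
a(-304)/62530 = ((1/315)*(-304))/62530 = -304/315*1/62530 = -152/9848475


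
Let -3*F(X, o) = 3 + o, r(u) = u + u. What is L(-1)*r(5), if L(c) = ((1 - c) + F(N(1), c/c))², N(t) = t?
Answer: 40/9 ≈ 4.4444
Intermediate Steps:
r(u) = 2*u
F(X, o) = -1 - o/3 (F(X, o) = -(3 + o)/3 = -1 - o/3)
L(c) = (-⅓ - c)² (L(c) = ((1 - c) + (-1 - c/(3*c)))² = ((1 - c) + (-1 - ⅓*1))² = ((1 - c) + (-1 - ⅓))² = ((1 - c) - 4/3)² = (-⅓ - c)²)
L(-1)*r(5) = ((1 + 3*(-1))²/9)*(2*5) = ((1 - 3)²/9)*10 = ((⅑)*(-2)²)*10 = ((⅑)*4)*10 = (4/9)*10 = 40/9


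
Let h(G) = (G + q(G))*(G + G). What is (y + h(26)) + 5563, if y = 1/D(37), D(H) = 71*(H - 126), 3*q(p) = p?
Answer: 139630940/18957 ≈ 7365.7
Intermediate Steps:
q(p) = p/3
D(H) = -8946 + 71*H (D(H) = 71*(-126 + H) = -8946 + 71*H)
y = -1/6319 (y = 1/(-8946 + 71*37) = 1/(-8946 + 2627) = 1/(-6319) = -1/6319 ≈ -0.00015825)
h(G) = 8*G²/3 (h(G) = (G + G/3)*(G + G) = (4*G/3)*(2*G) = 8*G²/3)
(y + h(26)) + 5563 = (-1/6319 + (8/3)*26²) + 5563 = (-1/6319 + (8/3)*676) + 5563 = (-1/6319 + 5408/3) + 5563 = 34173149/18957 + 5563 = 139630940/18957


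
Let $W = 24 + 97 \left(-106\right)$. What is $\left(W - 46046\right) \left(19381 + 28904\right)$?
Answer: $-2718638640$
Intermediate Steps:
$W = -10258$ ($W = 24 - 10282 = -10258$)
$\left(W - 46046\right) \left(19381 + 28904\right) = \left(-10258 - 46046\right) \left(19381 + 28904\right) = \left(-56304\right) 48285 = -2718638640$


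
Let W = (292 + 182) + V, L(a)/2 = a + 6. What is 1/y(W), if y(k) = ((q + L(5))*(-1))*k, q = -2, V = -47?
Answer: -1/8540 ≈ -0.00011710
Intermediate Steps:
L(a) = 12 + 2*a (L(a) = 2*(a + 6) = 2*(6 + a) = 12 + 2*a)
W = 427 (W = (292 + 182) - 47 = 474 - 47 = 427)
y(k) = -20*k (y(k) = ((-2 + (12 + 2*5))*(-1))*k = ((-2 + (12 + 10))*(-1))*k = ((-2 + 22)*(-1))*k = (20*(-1))*k = -20*k)
1/y(W) = 1/(-20*427) = 1/(-8540) = -1/8540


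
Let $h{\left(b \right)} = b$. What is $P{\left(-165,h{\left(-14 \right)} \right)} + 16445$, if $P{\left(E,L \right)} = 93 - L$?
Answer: $16552$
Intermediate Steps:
$P{\left(-165,h{\left(-14 \right)} \right)} + 16445 = \left(93 - -14\right) + 16445 = \left(93 + 14\right) + 16445 = 107 + 16445 = 16552$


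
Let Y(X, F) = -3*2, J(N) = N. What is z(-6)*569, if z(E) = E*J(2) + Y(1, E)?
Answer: -10242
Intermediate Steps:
Y(X, F) = -6
z(E) = -6 + 2*E (z(E) = E*2 - 6 = 2*E - 6 = -6 + 2*E)
z(-6)*569 = (-6 + 2*(-6))*569 = (-6 - 12)*569 = -18*569 = -10242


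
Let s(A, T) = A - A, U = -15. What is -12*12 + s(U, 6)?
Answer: -144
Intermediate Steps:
s(A, T) = 0
-12*12 + s(U, 6) = -12*12 + 0 = -144 + 0 = -144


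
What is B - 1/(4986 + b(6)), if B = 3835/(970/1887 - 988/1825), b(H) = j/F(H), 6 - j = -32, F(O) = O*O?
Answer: -1185541740573783/8447613302 ≈ -1.4034e+5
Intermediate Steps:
F(O) = O²
j = 38 (j = 6 - 1*(-32) = 6 + 32 = 38)
b(H) = 38/H² (b(H) = 38/(H²) = 38/H²)
B = -13206877125/94106 (B = 3835/(970*(1/1887) - 988*1/1825) = 3835/(970/1887 - 988/1825) = 3835/(-94106/3443775) = 3835*(-3443775/94106) = -13206877125/94106 ≈ -1.4034e+5)
B - 1/(4986 + b(6)) = -13206877125/94106 - 1/(4986 + 38/6²) = -13206877125/94106 - 1/(4986 + 38*(1/36)) = -13206877125/94106 - 1/(4986 + 19/18) = -13206877125/94106 - 1/89767/18 = -13206877125/94106 - 1*18/89767 = -13206877125/94106 - 18/89767 = -1185541740573783/8447613302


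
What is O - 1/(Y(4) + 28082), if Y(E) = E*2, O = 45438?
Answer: 1276353419/28090 ≈ 45438.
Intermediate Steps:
Y(E) = 2*E
O - 1/(Y(4) + 28082) = 45438 - 1/(2*4 + 28082) = 45438 - 1/(8 + 28082) = 45438 - 1/28090 = 1276353419/28090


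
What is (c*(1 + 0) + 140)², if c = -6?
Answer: 17956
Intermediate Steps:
(c*(1 + 0) + 140)² = (-6*(1 + 0) + 140)² = (-6*1 + 140)² = (-6 + 140)² = 134² = 17956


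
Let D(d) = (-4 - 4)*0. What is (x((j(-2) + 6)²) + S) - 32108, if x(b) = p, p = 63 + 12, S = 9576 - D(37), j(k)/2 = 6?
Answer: -22457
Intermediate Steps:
D(d) = 0 (D(d) = -8*0 = 0)
j(k) = 12 (j(k) = 2*6 = 12)
S = 9576 (S = 9576 - 1*0 = 9576 + 0 = 9576)
p = 75
x(b) = 75
(x((j(-2) + 6)²) + S) - 32108 = (75 + 9576) - 32108 = 9651 - 32108 = -22457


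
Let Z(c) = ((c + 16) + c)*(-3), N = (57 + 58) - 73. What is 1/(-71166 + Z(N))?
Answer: -1/71466 ≈ -1.3993e-5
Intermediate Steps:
N = 42 (N = 115 - 73 = 42)
Z(c) = -48 - 6*c (Z(c) = ((16 + c) + c)*(-3) = (16 + 2*c)*(-3) = -48 - 6*c)
1/(-71166 + Z(N)) = 1/(-71166 + (-48 - 6*42)) = 1/(-71166 + (-48 - 252)) = 1/(-71166 - 300) = 1/(-71466) = -1/71466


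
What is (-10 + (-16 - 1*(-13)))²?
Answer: 169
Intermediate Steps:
(-10 + (-16 - 1*(-13)))² = (-10 + (-16 + 13))² = (-10 - 3)² = (-13)² = 169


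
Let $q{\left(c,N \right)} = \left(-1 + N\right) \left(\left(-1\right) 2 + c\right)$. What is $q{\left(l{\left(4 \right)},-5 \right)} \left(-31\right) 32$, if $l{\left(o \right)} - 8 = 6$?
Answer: $71424$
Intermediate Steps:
$l{\left(o \right)} = 14$ ($l{\left(o \right)} = 8 + 6 = 14$)
$q{\left(c,N \right)} = \left(-1 + N\right) \left(-2 + c\right)$
$q{\left(l{\left(4 \right)},-5 \right)} \left(-31\right) 32 = \left(2 - 14 - -10 - 70\right) \left(-31\right) 32 = \left(2 - 14 + 10 - 70\right) \left(-31\right) 32 = \left(-72\right) \left(-31\right) 32 = 2232 \cdot 32 = 71424$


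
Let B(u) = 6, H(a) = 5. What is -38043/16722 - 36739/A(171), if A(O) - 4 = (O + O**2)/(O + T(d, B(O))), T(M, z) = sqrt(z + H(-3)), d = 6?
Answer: -4035517089763/19124078140 - 270141867*sqrt(11)/226442260 ≈ -214.97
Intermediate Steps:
T(M, z) = sqrt(5 + z) (T(M, z) = sqrt(z + 5) = sqrt(5 + z))
A(O) = 4 + (O + O**2)/(O + sqrt(11)) (A(O) = 4 + (O + O**2)/(O + sqrt(5 + 6)) = 4 + (O + O**2)/(O + sqrt(11)))
-38043/16722 - 36739/A(171) = -38043/16722 - 36739*(171 + sqrt(11))/(171**2 + 4*sqrt(11) + 5*171) = -38043*1/16722 - 36739*(171 + sqrt(11))/(29241 + 4*sqrt(11) + 855) = -4227/1858 - 36739*(171 + sqrt(11))/(30096 + 4*sqrt(11))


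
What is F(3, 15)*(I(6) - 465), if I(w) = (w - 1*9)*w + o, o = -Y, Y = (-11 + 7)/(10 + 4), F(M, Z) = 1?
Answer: -3379/7 ≈ -482.71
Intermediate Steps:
Y = -2/7 (Y = -4/14 = -4*1/14 = -2/7 ≈ -0.28571)
o = 2/7 (o = -1*(-2/7) = 2/7 ≈ 0.28571)
I(w) = 2/7 + w*(-9 + w) (I(w) = (w - 1*9)*w + 2/7 = (w - 9)*w + 2/7 = (-9 + w)*w + 2/7 = w*(-9 + w) + 2/7 = 2/7 + w*(-9 + w))
F(3, 15)*(I(6) - 465) = 1*((2/7 + 6² - 9*6) - 465) = 1*((2/7 + 36 - 54) - 465) = 1*(-124/7 - 465) = 1*(-3379/7) = -3379/7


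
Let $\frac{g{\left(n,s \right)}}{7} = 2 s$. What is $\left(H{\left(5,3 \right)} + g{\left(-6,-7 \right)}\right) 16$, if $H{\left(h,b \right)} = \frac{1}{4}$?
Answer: $-1564$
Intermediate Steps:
$H{\left(h,b \right)} = \frac{1}{4}$
$g{\left(n,s \right)} = 14 s$ ($g{\left(n,s \right)} = 7 \cdot 2 s = 14 s$)
$\left(H{\left(5,3 \right)} + g{\left(-6,-7 \right)}\right) 16 = \left(\frac{1}{4} + 14 \left(-7\right)\right) 16 = \left(\frac{1}{4} - 98\right) 16 = \left(- \frac{391}{4}\right) 16 = -1564$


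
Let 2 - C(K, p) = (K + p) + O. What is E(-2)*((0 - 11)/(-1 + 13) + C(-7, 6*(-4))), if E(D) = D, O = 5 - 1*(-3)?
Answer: -289/6 ≈ -48.167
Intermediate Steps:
O = 8 (O = 5 + 3 = 8)
C(K, p) = -6 - K - p (C(K, p) = 2 - ((K + p) + 8) = 2 - (8 + K + p) = 2 + (-8 - K - p) = -6 - K - p)
E(-2)*((0 - 11)/(-1 + 13) + C(-7, 6*(-4))) = -2*((0 - 11)/(-1 + 13) + (-6 - 1*(-7) - 6*(-4))) = -2*(-11/12 + (-6 + 7 - 1*(-24))) = -2*(-11*1/12 + (-6 + 7 + 24)) = -2*(-11/12 + 25) = -2*289/12 = -289/6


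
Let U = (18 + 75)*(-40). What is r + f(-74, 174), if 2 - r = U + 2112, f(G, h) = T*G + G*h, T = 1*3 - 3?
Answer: -11266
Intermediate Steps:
T = 0 (T = 3 - 3 = 0)
U = -3720 (U = 93*(-40) = -3720)
f(G, h) = G*h (f(G, h) = 0*G + G*h = 0 + G*h = G*h)
r = 1610 (r = 2 - (-3720 + 2112) = 2 - 1*(-1608) = 2 + 1608 = 1610)
r + f(-74, 174) = 1610 - 74*174 = 1610 - 12876 = -11266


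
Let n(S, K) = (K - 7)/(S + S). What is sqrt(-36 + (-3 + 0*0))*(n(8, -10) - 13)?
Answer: -225*I*sqrt(39)/16 ≈ -87.82*I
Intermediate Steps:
n(S, K) = (-7 + K)/(2*S) (n(S, K) = (-7 + K)/((2*S)) = (-7 + K)*(1/(2*S)) = (-7 + K)/(2*S))
sqrt(-36 + (-3 + 0*0))*(n(8, -10) - 13) = sqrt(-36 + (-3 + 0*0))*((1/2)*(-7 - 10)/8 - 13) = sqrt(-36 + (-3 + 0))*((1/2)*(1/8)*(-17) - 13) = sqrt(-36 - 3)*(-17/16 - 13) = sqrt(-39)*(-225/16) = (I*sqrt(39))*(-225/16) = -225*I*sqrt(39)/16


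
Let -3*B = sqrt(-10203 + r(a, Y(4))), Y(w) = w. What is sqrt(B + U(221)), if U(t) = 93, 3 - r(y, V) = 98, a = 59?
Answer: sqrt(837 - 3*I*sqrt(10298))/3 ≈ 9.797 - 1.7264*I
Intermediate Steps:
r(y, V) = -95 (r(y, V) = 3 - 1*98 = 3 - 98 = -95)
B = -I*sqrt(10298)/3 (B = -sqrt(-10203 - 95)/3 = -I*sqrt(10298)/3 ≈ -33.826*I)
sqrt(B + U(221)) = sqrt(-I*sqrt(10298)/3 + 93) = sqrt(93 - I*sqrt(10298)/3)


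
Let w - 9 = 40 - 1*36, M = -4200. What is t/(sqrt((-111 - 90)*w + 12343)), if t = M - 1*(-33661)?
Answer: 29461*sqrt(9730)/9730 ≈ 298.67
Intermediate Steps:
w = 13 (w = 9 + (40 - 1*36) = 9 + (40 - 36) = 9 + 4 = 13)
t = 29461 (t = -4200 - 1*(-33661) = -4200 + 33661 = 29461)
t/(sqrt((-111 - 90)*w + 12343)) = 29461/(sqrt((-111 - 90)*13 + 12343)) = 29461/(sqrt(-201*13 + 12343)) = 29461/(sqrt(-2613 + 12343)) = 29461/(sqrt(9730)) = 29461*(sqrt(9730)/9730) = 29461*sqrt(9730)/9730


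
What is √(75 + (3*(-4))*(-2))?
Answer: 3*√11 ≈ 9.9499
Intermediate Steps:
√(75 + (3*(-4))*(-2)) = √(75 - 12*(-2)) = √(75 + 24) = √99 = 3*√11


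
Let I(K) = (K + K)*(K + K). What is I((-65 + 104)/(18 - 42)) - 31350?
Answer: -501431/16 ≈ -31339.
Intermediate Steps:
I(K) = 4*K² (I(K) = (2*K)*(2*K) = 4*K²)
I((-65 + 104)/(18 - 42)) - 31350 = 4*((-65 + 104)/(18 - 42))² - 31350 = 4*(39/(-24))² - 31350 = 4*(39*(-1/24))² - 31350 = 4*(-13/8)² - 31350 = 4*(169/64) - 31350 = 169/16 - 31350 = -501431/16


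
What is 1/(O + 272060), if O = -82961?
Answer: 1/189099 ≈ 5.2882e-6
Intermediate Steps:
1/(O + 272060) = 1/(-82961 + 272060) = 1/189099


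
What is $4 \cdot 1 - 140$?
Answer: $-136$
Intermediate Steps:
$4 \cdot 1 - 140 = 4 - 140 = -136$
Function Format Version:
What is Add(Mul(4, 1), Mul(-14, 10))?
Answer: -136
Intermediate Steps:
Add(Mul(4, 1), Mul(-14, 10)) = Add(4, -140) = -136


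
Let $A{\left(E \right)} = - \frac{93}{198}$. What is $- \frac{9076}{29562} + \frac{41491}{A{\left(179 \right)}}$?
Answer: $- \frac{40476519764}{458211} \approx -88336.0$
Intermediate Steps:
$A{\left(E \right)} = - \frac{31}{66}$ ($A{\left(E \right)} = \left(-93\right) \frac{1}{198} = - \frac{31}{66}$)
$- \frac{9076}{29562} + \frac{41491}{A{\left(179 \right)}} = - \frac{9076}{29562} + \frac{41491}{- \frac{31}{66}} = \left(-9076\right) \frac{1}{29562} + 41491 \left(- \frac{66}{31}\right) = - \frac{4538}{14781} - \frac{2738406}{31} = - \frac{40476519764}{458211}$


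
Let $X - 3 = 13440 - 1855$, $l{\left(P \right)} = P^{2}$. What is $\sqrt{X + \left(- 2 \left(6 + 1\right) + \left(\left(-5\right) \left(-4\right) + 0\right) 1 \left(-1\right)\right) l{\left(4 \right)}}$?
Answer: $2 \sqrt{2761} \approx 105.09$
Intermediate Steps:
$X = 11588$ ($X = 3 + \left(13440 - 1855\right) = 3 + 11585 = 11588$)
$\sqrt{X + \left(- 2 \left(6 + 1\right) + \left(\left(-5\right) \left(-4\right) + 0\right) 1 \left(-1\right)\right) l{\left(4 \right)}} = \sqrt{11588 + \left(- 2 \left(6 + 1\right) + \left(\left(-5\right) \left(-4\right) + 0\right) 1 \left(-1\right)\right) 4^{2}} = \sqrt{11588 + \left(\left(-2\right) 7 + \left(20 + 0\right) 1 \left(-1\right)\right) 16} = \sqrt{11588 + \left(-14 + 20 \cdot 1 \left(-1\right)\right) 16} = \sqrt{11588 + \left(-14 + 20 \left(-1\right)\right) 16} = \sqrt{11588 + \left(-14 - 20\right) 16} = \sqrt{11588 - 544} = \sqrt{11044} = 2 \sqrt{2761}$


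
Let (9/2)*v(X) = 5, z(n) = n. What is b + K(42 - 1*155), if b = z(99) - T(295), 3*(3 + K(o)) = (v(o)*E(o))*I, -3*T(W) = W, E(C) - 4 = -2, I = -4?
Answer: 5167/27 ≈ 191.37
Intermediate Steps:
E(C) = 2 (E(C) = 4 - 2 = 2)
T(W) = -W/3
v(X) = 10/9 (v(X) = (2/9)*5 = 10/9)
K(o) = -161/27 (K(o) = -3 + (((10/9)*2)*(-4))/3 = -3 + ((20/9)*(-4))/3 = -3 + (⅓)*(-80/9) = -3 - 80/27 = -161/27)
b = 592/3 (b = 99 - (-1)*295/3 = 99 - 1*(-295/3) = 99 + 295/3 = 592/3 ≈ 197.33)
b + K(42 - 1*155) = 592/3 - 161/27 = 5167/27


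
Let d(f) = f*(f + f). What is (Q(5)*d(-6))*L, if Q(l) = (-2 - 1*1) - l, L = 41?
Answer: -23616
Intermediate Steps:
d(f) = 2*f² (d(f) = f*(2*f) = 2*f²)
Q(l) = -3 - l (Q(l) = (-2 - 1) - l = -3 - l)
(Q(5)*d(-6))*L = ((-3 - 1*5)*(2*(-6)²))*41 = ((-3 - 5)*(2*36))*41 = -8*72*41 = -576*41 = -23616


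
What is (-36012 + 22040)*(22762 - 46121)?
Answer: 326371948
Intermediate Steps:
(-36012 + 22040)*(22762 - 46121) = -13972*(-23359) = 326371948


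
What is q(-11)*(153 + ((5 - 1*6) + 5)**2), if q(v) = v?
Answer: -1859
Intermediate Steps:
q(-11)*(153 + ((5 - 1*6) + 5)**2) = -11*(153 + ((5 - 1*6) + 5)**2) = -11*(153 + ((5 - 6) + 5)**2) = -11*(153 + (-1 + 5)**2) = -11*(153 + 4**2) = -11*(153 + 16) = -11*169 = -1859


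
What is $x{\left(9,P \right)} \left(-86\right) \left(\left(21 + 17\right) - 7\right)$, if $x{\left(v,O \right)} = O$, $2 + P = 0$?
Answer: $5332$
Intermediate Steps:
$P = -2$ ($P = -2 + 0 = -2$)
$x{\left(9,P \right)} \left(-86\right) \left(\left(21 + 17\right) - 7\right) = \left(-2\right) \left(-86\right) \left(\left(21 + 17\right) - 7\right) = 172 \left(38 - 7\right) = 172 \cdot 31 = 5332$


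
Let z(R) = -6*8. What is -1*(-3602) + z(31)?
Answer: 3554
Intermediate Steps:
z(R) = -48
-1*(-3602) + z(31) = -1*(-3602) - 48 = 3602 - 48 = 3554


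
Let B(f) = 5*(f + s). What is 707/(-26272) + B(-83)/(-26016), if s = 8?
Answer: -22243/1779928 ≈ -0.012497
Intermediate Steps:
B(f) = 40 + 5*f (B(f) = 5*(f + 8) = 5*(8 + f) = 40 + 5*f)
707/(-26272) + B(-83)/(-26016) = 707/(-26272) + (40 + 5*(-83))/(-26016) = 707*(-1/26272) + (40 - 415)*(-1/26016) = -707/26272 - 375*(-1/26016) = -707/26272 + 125/8672 = -22243/1779928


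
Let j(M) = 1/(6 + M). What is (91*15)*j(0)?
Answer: 455/2 ≈ 227.50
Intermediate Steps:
(91*15)*j(0) = (91*15)/(6 + 0) = 1365/6 = 1365*(1/6) = 455/2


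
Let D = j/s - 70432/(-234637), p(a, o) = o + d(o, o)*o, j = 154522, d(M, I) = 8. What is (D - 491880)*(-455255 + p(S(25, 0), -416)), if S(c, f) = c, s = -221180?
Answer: 5858461913014135768223/25948505830 ≈ 2.2577e+11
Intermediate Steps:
p(a, o) = 9*o (p(a, o) = o + 8*o = 9*o)
D = -10339214377/25948505830 (D = 154522/(-221180) - 70432/(-234637) = 154522*(-1/221180) - 70432*(-1/234637) = -77261/110590 + 70432/234637 = -10339214377/25948505830 ≈ -0.39845)
(D - 491880)*(-455255 + p(S(25, 0), -416)) = (-10339214377/25948505830 - 491880)*(-455255 + 9*(-416)) = -12763561386874777*(-455255 - 3744)/25948505830 = -12763561386874777/25948505830*(-458999) = 5858461913014135768223/25948505830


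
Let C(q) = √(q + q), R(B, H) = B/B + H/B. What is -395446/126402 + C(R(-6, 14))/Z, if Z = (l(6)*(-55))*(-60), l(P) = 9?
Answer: -197723/63201 + I*√6/44550 ≈ -3.1285 + 5.4983e-5*I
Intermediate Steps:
R(B, H) = 1 + H/B
C(q) = √2*√q (C(q) = √(2*q) = √2*√q)
Z = 29700 (Z = (9*(-55))*(-60) = -495*(-60) = 29700)
-395446/126402 + C(R(-6, 14))/Z = -395446/126402 + (√2*√((-6 + 14)/(-6)))/29700 = -395446*1/126402 + (√2*√(-⅙*8))*(1/29700) = -197723/63201 + (√2*√(-4/3))*(1/29700) = -197723/63201 + (√2*(2*I*√3/3))*(1/29700) = -197723/63201 + (2*I*√6/3)*(1/29700) = -197723/63201 + I*√6/44550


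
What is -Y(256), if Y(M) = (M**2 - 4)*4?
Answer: -262128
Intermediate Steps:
Y(M) = -16 + 4*M**2 (Y(M) = (-4 + M**2)*4 = -16 + 4*M**2)
-Y(256) = -(-16 + 4*256**2) = -(-16 + 4*65536) = -(-16 + 262144) = -1*262128 = -262128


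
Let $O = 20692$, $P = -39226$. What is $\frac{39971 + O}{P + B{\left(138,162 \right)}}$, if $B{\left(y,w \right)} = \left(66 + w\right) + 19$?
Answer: $- \frac{20221}{12993} \approx -1.5563$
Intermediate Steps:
$B{\left(y,w \right)} = 85 + w$
$\frac{39971 + O}{P + B{\left(138,162 \right)}} = \frac{39971 + 20692}{-39226 + \left(85 + 162\right)} = \frac{60663}{-39226 + 247} = \frac{60663}{-38979} = 60663 \left(- \frac{1}{38979}\right) = - \frac{20221}{12993}$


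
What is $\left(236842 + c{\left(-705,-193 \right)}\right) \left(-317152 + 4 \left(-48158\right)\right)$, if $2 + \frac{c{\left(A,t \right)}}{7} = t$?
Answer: $-120042406968$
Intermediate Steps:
$c{\left(A,t \right)} = -14 + 7 t$
$\left(236842 + c{\left(-705,-193 \right)}\right) \left(-317152 + 4 \left(-48158\right)\right) = \left(236842 + \left(-14 + 7 \left(-193\right)\right)\right) \left(-317152 + 4 \left(-48158\right)\right) = \left(236842 - 1365\right) \left(-317152 - 192632\right) = \left(236842 - 1365\right) \left(-509784\right) = 235477 \left(-509784\right) = -120042406968$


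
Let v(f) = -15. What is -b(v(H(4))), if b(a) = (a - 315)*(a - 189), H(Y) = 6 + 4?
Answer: -67320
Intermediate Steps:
H(Y) = 10
b(a) = (-315 + a)*(-189 + a)
-b(v(H(4))) = -(59535 + (-15)² - 504*(-15)) = -(59535 + 225 + 7560) = -1*67320 = -67320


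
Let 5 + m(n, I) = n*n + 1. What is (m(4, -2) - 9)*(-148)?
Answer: -444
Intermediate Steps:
m(n, I) = -4 + n**2 (m(n, I) = -5 + (n*n + 1) = -5 + (n**2 + 1) = -5 + (1 + n**2) = -4 + n**2)
(m(4, -2) - 9)*(-148) = ((-4 + 4**2) - 9)*(-148) = ((-4 + 16) - 9)*(-148) = (12 - 9)*(-148) = 3*(-148) = -444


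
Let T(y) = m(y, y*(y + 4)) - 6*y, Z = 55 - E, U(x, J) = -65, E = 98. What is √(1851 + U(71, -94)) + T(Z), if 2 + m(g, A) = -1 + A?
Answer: 1932 + √1786 ≈ 1974.3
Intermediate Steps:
Z = -43 (Z = 55 - 1*98 = 55 - 98 = -43)
m(g, A) = -3 + A (m(g, A) = -2 + (-1 + A) = -3 + A)
T(y) = -3 - 6*y + y*(4 + y) (T(y) = (-3 + y*(y + 4)) - 6*y = (-3 + y*(4 + y)) - 6*y = -3 - 6*y + y*(4 + y))
√(1851 + U(71, -94)) + T(Z) = √(1851 - 65) + (-3 + (-43)² - 2*(-43)) = √1786 + (-3 + 1849 + 86) = √1786 + 1932 = 1932 + √1786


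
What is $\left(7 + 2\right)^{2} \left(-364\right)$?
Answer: $-29484$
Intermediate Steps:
$\left(7 + 2\right)^{2} \left(-364\right) = 9^{2} \left(-364\right) = 81 \left(-364\right) = -29484$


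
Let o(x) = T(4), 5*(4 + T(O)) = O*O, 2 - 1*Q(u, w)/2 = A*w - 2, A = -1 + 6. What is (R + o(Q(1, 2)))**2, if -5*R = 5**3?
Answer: 16641/25 ≈ 665.64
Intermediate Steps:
R = -25 (R = -1/5*5**3 = -1/5*125 = -25)
A = 5
Q(u, w) = 8 - 10*w (Q(u, w) = 4 - 2*(5*w - 2) = 4 - 2*(-2 + 5*w) = 4 + (4 - 10*w) = 8 - 10*w)
T(O) = -4 + O**2/5 (T(O) = -4 + (O*O)/5 = -4 + O**2/5)
o(x) = -4/5 (o(x) = -4 + (1/5)*4**2 = -4 + (1/5)*16 = -4 + 16/5 = -4/5)
(R + o(Q(1, 2)))**2 = (-25 - 4/5)**2 = (-129/5)**2 = 16641/25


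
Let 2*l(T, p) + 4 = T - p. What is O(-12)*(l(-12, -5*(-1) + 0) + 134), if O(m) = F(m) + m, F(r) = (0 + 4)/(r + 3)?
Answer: -13832/9 ≈ -1536.9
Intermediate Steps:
F(r) = 4/(3 + r)
l(T, p) = -2 + T/2 - p/2 (l(T, p) = -2 + (T - p)/2 = -2 + (T/2 - p/2) = -2 + T/2 - p/2)
O(m) = m + 4/(3 + m) (O(m) = 4/(3 + m) + m = m + 4/(3 + m))
O(-12)*(l(-12, -5*(-1) + 0) + 134) = ((4 - 12*(3 - 12))/(3 - 12))*((-2 + (½)*(-12) - (-5*(-1) + 0)/2) + 134) = ((4 - 12*(-9))/(-9))*((-2 - 6 - (5 + 0)/2) + 134) = (-(4 + 108)/9)*((-2 - 6 - ½*5) + 134) = (-⅑*112)*((-2 - 6 - 5/2) + 134) = -112*(-21/2 + 134)/9 = -112/9*247/2 = -13832/9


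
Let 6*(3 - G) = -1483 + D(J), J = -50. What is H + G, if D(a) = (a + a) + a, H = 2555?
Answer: 16981/6 ≈ 2830.2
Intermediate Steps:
D(a) = 3*a (D(a) = 2*a + a = 3*a)
G = 1651/6 (G = 3 - (-1483 + 3*(-50))/6 = 3 - (-1483 - 150)/6 = 3 - 1/6*(-1633) = 3 + 1633/6 = 1651/6 ≈ 275.17)
H + G = 2555 + 1651/6 = 16981/6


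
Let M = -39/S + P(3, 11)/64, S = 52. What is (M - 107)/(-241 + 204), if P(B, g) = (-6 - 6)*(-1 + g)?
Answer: 877/296 ≈ 2.9628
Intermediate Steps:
P(B, g) = 12 - 12*g (P(B, g) = -12*(-1 + g) = 12 - 12*g)
M = -21/8 (M = -39/52 + (12 - 12*11)/64 = -39*1/52 + (12 - 132)*(1/64) = -3/4 - 120*1/64 = -3/4 - 15/8 = -21/8 ≈ -2.6250)
(M - 107)/(-241 + 204) = (-21/8 - 107)/(-241 + 204) = -877/8/(-37) = -877/8*(-1/37) = 877/296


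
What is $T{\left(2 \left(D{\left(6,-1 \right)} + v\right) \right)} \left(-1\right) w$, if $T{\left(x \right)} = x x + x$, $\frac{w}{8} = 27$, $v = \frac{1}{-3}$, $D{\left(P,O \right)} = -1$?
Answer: $-960$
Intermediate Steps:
$v = - \frac{1}{3} \approx -0.33333$
$w = 216$ ($w = 8 \cdot 27 = 216$)
$T{\left(x \right)} = x + x^{2}$ ($T{\left(x \right)} = x^{2} + x = x + x^{2}$)
$T{\left(2 \left(D{\left(6,-1 \right)} + v\right) \right)} \left(-1\right) w = 2 \left(-1 - \frac{1}{3}\right) \left(1 + 2 \left(-1 - \frac{1}{3}\right)\right) \left(-1\right) 216 = 2 \left(- \frac{4}{3}\right) \left(1 + 2 \left(- \frac{4}{3}\right)\right) \left(-1\right) 216 = - \frac{8 \left(1 - \frac{8}{3}\right)}{3} \left(-1\right) 216 = \left(- \frac{8}{3}\right) \left(- \frac{5}{3}\right) \left(-1\right) 216 = \frac{40}{9} \left(-1\right) 216 = \left(- \frac{40}{9}\right) 216 = -960$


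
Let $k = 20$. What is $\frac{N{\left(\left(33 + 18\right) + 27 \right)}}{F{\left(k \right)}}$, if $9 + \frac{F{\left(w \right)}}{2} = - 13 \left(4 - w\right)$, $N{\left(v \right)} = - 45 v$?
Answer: $- \frac{1755}{199} \approx -8.8191$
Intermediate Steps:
$F{\left(w \right)} = -122 + 26 w$ ($F{\left(w \right)} = -18 + 2 \left(- 13 \left(4 - w\right)\right) = -18 + 2 \left(-52 + 13 w\right) = -18 + \left(-104 + 26 w\right) = -122 + 26 w$)
$\frac{N{\left(\left(33 + 18\right) + 27 \right)}}{F{\left(k \right)}} = \frac{\left(-45\right) \left(\left(33 + 18\right) + 27\right)}{-122 + 26 \cdot 20} = \frac{\left(-45\right) \left(51 + 27\right)}{-122 + 520} = \frac{\left(-45\right) 78}{398} = \left(-3510\right) \frac{1}{398} = - \frac{1755}{199}$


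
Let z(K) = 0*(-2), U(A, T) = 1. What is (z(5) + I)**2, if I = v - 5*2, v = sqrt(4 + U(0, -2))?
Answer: (10 - sqrt(5))**2 ≈ 60.279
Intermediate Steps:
v = sqrt(5) (v = sqrt(4 + 1) = sqrt(5) ≈ 2.2361)
z(K) = 0
I = -10 + sqrt(5) (I = sqrt(5) - 5*2 = sqrt(5) - 10 = -10 + sqrt(5) ≈ -7.7639)
(z(5) + I)**2 = (0 + (-10 + sqrt(5)))**2 = (-10 + sqrt(5))**2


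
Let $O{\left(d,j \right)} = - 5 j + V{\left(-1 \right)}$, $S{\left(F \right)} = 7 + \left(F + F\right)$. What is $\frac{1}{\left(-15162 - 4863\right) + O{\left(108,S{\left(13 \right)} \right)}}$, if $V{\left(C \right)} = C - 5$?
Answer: $- \frac{1}{20196} \approx -4.9515 \cdot 10^{-5}$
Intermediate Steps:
$V{\left(C \right)} = -5 + C$ ($V{\left(C \right)} = C - 5 = -5 + C$)
$S{\left(F \right)} = 7 + 2 F$
$O{\left(d,j \right)} = -6 - 5 j$ ($O{\left(d,j \right)} = - 5 j - 6 = -6 - 5 j$)
$\frac{1}{\left(-15162 - 4863\right) + O{\left(108,S{\left(13 \right)} \right)}} = \frac{1}{\left(-15162 - 4863\right) - \left(6 + 5 \left(7 + 2 \cdot 13\right)\right)} = \frac{1}{\left(-15162 - 4863\right) - \left(6 + 5 \left(7 + 26\right)\right)} = \frac{1}{-20025 - 171} = \frac{1}{-20196} = - \frac{1}{20196}$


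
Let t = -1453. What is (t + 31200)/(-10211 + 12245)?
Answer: 29747/2034 ≈ 14.625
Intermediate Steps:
(t + 31200)/(-10211 + 12245) = (-1453 + 31200)/(-10211 + 12245) = 29747/2034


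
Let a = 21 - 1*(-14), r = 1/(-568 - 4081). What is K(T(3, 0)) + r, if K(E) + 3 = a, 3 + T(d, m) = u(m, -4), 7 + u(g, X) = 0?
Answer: 148767/4649 ≈ 32.000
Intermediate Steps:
u(g, X) = -7 (u(g, X) = -7 + 0 = -7)
T(d, m) = -10 (T(d, m) = -3 - 7 = -10)
r = -1/4649 (r = 1/(-4649) = -1/4649 ≈ -0.00021510)
a = 35 (a = 21 + 14 = 35)
K(E) = 32 (K(E) = -3 + 35 = 32)
K(T(3, 0)) + r = 32 - 1/4649 = 148767/4649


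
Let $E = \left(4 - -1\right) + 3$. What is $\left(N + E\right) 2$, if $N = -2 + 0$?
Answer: $12$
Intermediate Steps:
$E = 8$ ($E = \left(4 + 1\right) + 3 = 5 + 3 = 8$)
$N = -2$
$\left(N + E\right) 2 = \left(-2 + 8\right) 2 = 6 \cdot 2 = 12$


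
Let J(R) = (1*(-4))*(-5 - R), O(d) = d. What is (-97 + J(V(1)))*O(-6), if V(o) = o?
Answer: 438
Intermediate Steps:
J(R) = 20 + 4*R (J(R) = -4*(-5 - R) = 20 + 4*R)
(-97 + J(V(1)))*O(-6) = (-97 + (20 + 4*1))*(-6) = (-97 + (20 + 4))*(-6) = (-97 + 24)*(-6) = -73*(-6) = 438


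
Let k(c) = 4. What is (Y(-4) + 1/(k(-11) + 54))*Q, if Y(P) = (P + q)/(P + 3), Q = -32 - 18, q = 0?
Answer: -5825/29 ≈ -200.86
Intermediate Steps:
Q = -50
Y(P) = P/(3 + P) (Y(P) = (P + 0)/(P + 3) = P/(3 + P))
(Y(-4) + 1/(k(-11) + 54))*Q = (-4/(3 - 4) + 1/(4 + 54))*(-50) = (-4/(-1) + 1/58)*(-50) = (-4*(-1) + 1/58)*(-50) = (4 + 1/58)*(-50) = (233/58)*(-50) = -5825/29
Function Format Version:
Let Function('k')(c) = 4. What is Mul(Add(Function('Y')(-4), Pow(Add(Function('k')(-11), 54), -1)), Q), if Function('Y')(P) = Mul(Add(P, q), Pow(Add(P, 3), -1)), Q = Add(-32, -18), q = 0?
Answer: Rational(-5825, 29) ≈ -200.86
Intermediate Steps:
Q = -50
Function('Y')(P) = Mul(P, Pow(Add(3, P), -1)) (Function('Y')(P) = Mul(Add(P, 0), Pow(Add(P, 3), -1)) = Mul(P, Pow(Add(3, P), -1)))
Mul(Add(Function('Y')(-4), Pow(Add(Function('k')(-11), 54), -1)), Q) = Mul(Add(Mul(-4, Pow(Add(3, -4), -1)), Pow(Add(4, 54), -1)), -50) = Mul(Add(Mul(-4, Pow(-1, -1)), Pow(58, -1)), -50) = Mul(Add(Mul(-4, -1), Rational(1, 58)), -50) = Mul(Add(4, Rational(1, 58)), -50) = Mul(Rational(233, 58), -50) = Rational(-5825, 29)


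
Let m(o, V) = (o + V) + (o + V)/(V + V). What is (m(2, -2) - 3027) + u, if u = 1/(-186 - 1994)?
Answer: -6598861/2180 ≈ -3027.0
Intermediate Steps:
u = -1/2180 (u = 1/(-2180) = -1/2180 ≈ -0.00045872)
m(o, V) = V + o + (V + o)/(2*V) (m(o, V) = (V + o) + (V + o)/((2*V)) = (V + o) + (V + o)*(1/(2*V)) = (V + o) + (V + o)/(2*V) = V + o + (V + o)/(2*V))
(m(2, -2) - 3027) + u = ((½ - 2 + 2 + (½)*2/(-2)) - 3027) - 1/2180 = ((½ - 2 + 2 + (½)*2*(-½)) - 3027) - 1/2180 = ((½ - 2 + 2 - ½) - 3027) - 1/2180 = (0 - 3027) - 1/2180 = -3027 - 1/2180 = -6598861/2180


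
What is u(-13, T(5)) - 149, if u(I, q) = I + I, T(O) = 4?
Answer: -175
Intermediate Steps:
u(I, q) = 2*I
u(-13, T(5)) - 149 = 2*(-13) - 149 = -26 - 149 = -175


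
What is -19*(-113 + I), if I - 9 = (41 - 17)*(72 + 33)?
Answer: -45904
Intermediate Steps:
I = 2529 (I = 9 + (41 - 17)*(72 + 33) = 9 + 24*105 = 9 + 2520 = 2529)
-19*(-113 + I) = -19*(-113 + 2529) = -19*2416 = -45904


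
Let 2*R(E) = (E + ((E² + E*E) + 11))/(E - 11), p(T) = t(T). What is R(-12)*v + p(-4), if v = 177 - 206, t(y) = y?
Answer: 8139/46 ≈ 176.93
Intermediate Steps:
p(T) = T
R(E) = (11 + E + 2*E²)/(2*(-11 + E)) (R(E) = ((E + ((E² + E*E) + 11))/(E - 11))/2 = ((E + ((E² + E²) + 11))/(-11 + E))/2 = ((E + (2*E² + 11))/(-11 + E))/2 = ((E + (11 + 2*E²))/(-11 + E))/2 = ((11 + E + 2*E²)/(-11 + E))/2 = (11 + E + 2*E²)/(2*(-11 + E)))
v = -29
R(-12)*v + p(-4) = ((11 - 12 + 2*(-12)²)/(2*(-11 - 12)))*(-29) - 4 = ((½)*(11 - 12 + 2*144)/(-23))*(-29) - 4 = ((½)*(-1/23)*(11 - 12 + 288))*(-29) - 4 = ((½)*(-1/23)*287)*(-29) - 4 = -287/46*(-29) - 4 = 8323/46 - 4 = 8139/46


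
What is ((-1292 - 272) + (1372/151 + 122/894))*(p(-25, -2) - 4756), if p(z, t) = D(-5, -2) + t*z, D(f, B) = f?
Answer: 494385592043/67497 ≈ 7.3246e+6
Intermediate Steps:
p(z, t) = -5 + t*z
((-1292 - 272) + (1372/151 + 122/894))*(p(-25, -2) - 4756) = ((-1292 - 272) + (1372/151 + 122/894))*((-5 - 2*(-25)) - 4756) = (-1564 + (1372*(1/151) + 122*(1/894)))*((-5 + 50) - 4756) = (-1564 + (1372/151 + 61/447))*(45 - 4756) = (-1564 + 622495/67497)*(-4711) = -104942813/67497*(-4711) = 494385592043/67497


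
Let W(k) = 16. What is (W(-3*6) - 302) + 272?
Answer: -14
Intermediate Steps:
(W(-3*6) - 302) + 272 = (16 - 302) + 272 = -286 + 272 = -14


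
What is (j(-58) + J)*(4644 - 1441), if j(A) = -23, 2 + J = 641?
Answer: 1973048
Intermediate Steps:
J = 639 (J = -2 + 641 = 639)
(j(-58) + J)*(4644 - 1441) = (-23 + 639)*(4644 - 1441) = 616*3203 = 1973048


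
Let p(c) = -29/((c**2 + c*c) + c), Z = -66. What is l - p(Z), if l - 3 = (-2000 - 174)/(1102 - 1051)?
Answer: -1941343/48994 ≈ -39.624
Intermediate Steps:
l = -2021/51 (l = 3 + (-2000 - 174)/(1102 - 1051) = 3 - 2174/51 = -2021/51 ≈ -39.627)
p(c) = -29/(c + 2*c**2) (p(c) = -29/((c**2 + c**2) + c) = -29/(2*c**2 + c) = -29/(c + 2*c**2))
l - p(Z) = -2021/51 - (-29)/((-66)*(1 + 2*(-66))) = -2021/51 - (-29)*(-1)/(66*(1 - 132)) = -2021/51 - (-29)*(-1)/(66*(-131)) = -2021/51 - (-29)*(-1)*(-1)/(66*131) = -2021/51 - 1*(-29/8646) = -2021/51 + 29/8646 = -1941343/48994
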